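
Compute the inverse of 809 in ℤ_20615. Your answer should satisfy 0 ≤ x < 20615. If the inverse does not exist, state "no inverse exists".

14219

Run Euclid on (20615, 809):
20615 = 25×809 + 390
809 = 2×390 + 29
390 = 13×29 + 13
29 = 2×13 + 3
13 = 4×3 + 1
3 = 3×1 + 0
gcd = 1, so the inverse exists. Back-substitute:
1 = 13 − 4·3
1 = −4·29 + 9·13
1 = 9·390 − 121·29
1 = −121·809 + 251·390
1 = 251·20615 − 6396·809
Hence 809⁻¹ ≡ -6396 ≡ 14219 (mod 20615).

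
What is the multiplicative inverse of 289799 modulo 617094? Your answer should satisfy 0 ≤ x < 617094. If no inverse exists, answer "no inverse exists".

599435

Extended Euclidean algorithm:
617094 = 2·289799 + 37496
289799 = 7·37496 + 27327
37496 = 1·27327 + 10169
27327 = 2·10169 + 6989
10169 = 1·6989 + 3180
6989 = 2·3180 + 629
3180 = 5·629 + 35
629 = 17·35 + 34
35 = 1·34 + 1
34 = 34·1 + 0
gcd = 1, so the inverse exists. Back-substitute:
1 = 35 − 34
1 = −629 + 18·35
1 = 18·3180 − 91·629
1 = −91·6989 + 200·3180
1 = 200·10169 − 291·6989
1 = −291·27327 + 782·10169
1 = 782·37496 − 1073·27327
1 = −1073·289799 + 8293·37496
1 = 8293·617094 − 17659·289799
Hence 289799⁻¹ ≡ -17659 ≡ 599435 (mod 617094).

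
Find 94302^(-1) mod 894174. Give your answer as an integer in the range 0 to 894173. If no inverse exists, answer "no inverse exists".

no inverse exists

Euclidean algorithm on 894174, 94302:
894174 = 9·94302 + 45456
94302 = 2·45456 + 3390
45456 = 13·3390 + 1386
3390 = 2·1386 + 618
1386 = 2·618 + 150
618 = 4·150 + 18
150 = 8·18 + 6
18 = 3·6 + 0
Since gcd = 6 > 1, 94302 is not a unit mod 894174.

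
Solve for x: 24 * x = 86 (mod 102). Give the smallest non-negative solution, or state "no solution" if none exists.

no solution

gcd(24, 102):
102 = 4·24 + 6
24 = 4·6 + 0
gcd = 6, but 6 ∤ 86, so the congruence has no solution.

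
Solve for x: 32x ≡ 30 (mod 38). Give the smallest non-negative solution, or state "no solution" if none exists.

14

First find gcd(32, 38):
38 = 1*32 + 6
32 = 5*6 + 2
6 = 3*2 + 0
gcd = 2 and 2 | 30, so solutions exist. Divide through by 2: 16x ≡ 15 (mod 19).
Now find 16⁻¹ mod 19:
19 = 1·16 + 3
16 = 5·3 + 1
3 = 3·1 + 0
Back-substitute:
1 = 16 − 5·3
1 = −5·19 + 6·16
So 16⁻¹ ≡ 6 (mod 19).
Then x ≡ 6·15 ≡ 14 (mod 19); the smallest non-negative solution is x = 14.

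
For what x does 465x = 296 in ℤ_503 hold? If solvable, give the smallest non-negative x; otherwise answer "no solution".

204

First find gcd(465, 503):
503 = 1*465 + 38
465 = 12*38 + 9
38 = 4*9 + 2
9 = 4*2 + 1
2 = 2*1 + 0
gcd = 1, so a unique solution mod 503 exists.
Back-substitute for the Bézout coefficients:
1 = 9 − 4·2
1 = −4·38 + 17·9
1 = 17·465 − 208·38
1 = −208·503 + 225·465
So 465·(225) ≡ 1 (mod 503), giving 465⁻¹ ≡ 225.
x ≡ 465⁻¹·296 ≡ 225·296 ≡ 204 (mod 503).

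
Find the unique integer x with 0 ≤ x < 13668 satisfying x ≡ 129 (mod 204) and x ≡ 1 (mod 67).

537

Write x = 129 + 204·k. Then 204·k ≡ 1 − 129 ≡ 6 (mod 67).
Need 204⁻¹ mod 67. Extended Euclid on (67, 3):
67 = 22·3 + 1
3 = 3·1 + 0
Back-substitute:
1 = 67 − 22·3
204⁻¹ ≡ 45 (mod 67), so k ≡ 45·6 ≡ 2 (mod 67).
x = 129 + 204·2 = 537.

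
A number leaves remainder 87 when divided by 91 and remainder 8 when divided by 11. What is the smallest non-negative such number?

360

Write x = 87 + 91·k. Then 91·k ≡ 8 − 87 ≡ 9 (mod 11).
Need 91⁻¹ mod 11. Extended Euclid on (11, 3):
11 = 3×3 + 2
3 = 1×2 + 1
2 = 2×1 + 0
Back-substitute:
1 = 3 − 2
1 = −11 + 4·3
91⁻¹ ≡ 4 (mod 11), so k ≡ 4·9 ≡ 3 (mod 11).
x = 87 + 91·3 = 360.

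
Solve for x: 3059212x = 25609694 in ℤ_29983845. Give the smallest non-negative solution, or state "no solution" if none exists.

16823612

First find gcd(3059212, 29983845):
29983845 = 9·3059212 + 2450937
3059212 = 1·2450937 + 608275
2450937 = 4·608275 + 17837
608275 = 34·17837 + 1817
17837 = 9·1817 + 1484
1817 = 1·1484 + 333
1484 = 4·333 + 152
333 = 2·152 + 29
152 = 5·29 + 7
29 = 4·7 + 1
7 = 7·1 + 0
gcd = 1, so a unique solution mod 29983845 exists.
Back-substitute for the Bézout coefficients:
1 = 29 − 4·7
1 = −4·152 + 21·29
1 = 21·333 − 46·152
1 = −46·1484 + 205·333
1 = 205·1817 − 251·1484
1 = −251·17837 + 2464·1817
1 = 2464·608275 − 84027·17837
1 = −84027·2450937 + 338572·608275
1 = 338572·3059212 − 422599·2450937
1 = −422599·29983845 + 4141963·3059212
So 3059212·(4141963) ≡ 1 (mod 29983845), giving 3059212⁻¹ ≡ 4141963.
x ≡ 3059212⁻¹·25609694 ≡ 4141963·25609694 ≡ 16823612 (mod 29983845).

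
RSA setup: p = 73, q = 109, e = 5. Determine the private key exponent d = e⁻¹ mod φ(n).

6221

φ(n) = (p−1)(q−1) = 72·108 = 7776.
Need d with 5·d ≡ 1 (mod 7776). Apply the extended Euclidean algorithm:
7776 = 1555×5 + 1
5 = 5×1 + 0
Back-substitute:
1 = 7776 − 1555·5
So 5·(-1555) ≡ 1 (mod 7776), hence d ≡ -1555 ≡ 6221 (mod 7776).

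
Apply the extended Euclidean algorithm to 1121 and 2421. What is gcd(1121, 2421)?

1

Apply Euclid's algorithm to 2421 and 1121:
2421 = 2*1121 + 179
1121 = 6*179 + 47
179 = 3*47 + 38
47 = 1*38 + 9
38 = 4*9 + 2
9 = 4*2 + 1
2 = 2*1 + 0
gcd(1121, 2421) = 1.
Working backward:
1 = 9 − 4·2
1 = −4·38 + 17·9
1 = 17·47 − 21·38
1 = −21·179 + 80·47
1 = 80·1121 − 501·179
1 = −501·2421 + 1082·1121
So 1 = (-501)·2421 + (1082)·1121.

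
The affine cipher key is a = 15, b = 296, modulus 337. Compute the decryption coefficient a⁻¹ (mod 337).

45

Apply the Euclidean algorithm to 337 and 15:
337 = 22·15 + 7
15 = 2·7 + 1
7 = 7·1 + 0
gcd = 1, so the inverse exists. Back-substitute:
1 = 15 − 2·7
1 = −2·337 + 45·15
So 15·45 ≡ 1 (mod 337).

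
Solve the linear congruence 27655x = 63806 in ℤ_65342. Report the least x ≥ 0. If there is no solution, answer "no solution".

First find gcd(27655, 65342):
65342 = 2·27655 + 10032
27655 = 2·10032 + 7591
10032 = 1·7591 + 2441
7591 = 3·2441 + 268
2441 = 9·268 + 29
268 = 9·29 + 7
29 = 4·7 + 1
7 = 7·1 + 0
gcd = 1, so a unique solution mod 65342 exists.
Back-substitute for the Bézout coefficients:
1 = 29 − 4·7
1 = −4·268 + 37·29
1 = 37·2441 − 337·268
1 = −337·7591 + 1048·2441
1 = 1048·10032 − 1385·7591
1 = −1385·27655 + 3818·10032
1 = 3818·65342 − 9021·27655
So 27655·(-9021) ≡ 1 (mod 65342), giving 27655⁻¹ ≡ 56321.
x ≡ 27655⁻¹·63806 ≡ 56321·63806 ≡ 3752 (mod 65342).

3752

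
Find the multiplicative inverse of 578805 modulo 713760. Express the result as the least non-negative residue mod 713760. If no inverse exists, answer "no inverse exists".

no inverse exists

Euclidean algorithm on 713760, 578805:
713760 = 1*578805 + 134955
578805 = 4*134955 + 38985
134955 = 3*38985 + 18000
38985 = 2*18000 + 2985
18000 = 6*2985 + 90
2985 = 33*90 + 15
90 = 6*15 + 0
Since gcd = 15 > 1, 578805 is not a unit mod 713760.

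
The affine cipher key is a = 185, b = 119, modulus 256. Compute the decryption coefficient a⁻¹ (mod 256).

137

Extended Euclidean algorithm:
256 = 1×185 + 71
185 = 2×71 + 43
71 = 1×43 + 28
43 = 1×28 + 15
28 = 1×15 + 13
15 = 1×13 + 2
13 = 6×2 + 1
2 = 2×1 + 0
The gcd is 1. Working backward:
1 = 13 − 6·2
1 = −6·15 + 7·13
1 = 7·28 − 13·15
1 = −13·43 + 20·28
1 = 20·71 − 33·43
1 = −33·185 + 86·71
1 = 86·256 − 119·185
So 185·(-119) ≡ 1 (mod 256), and -119 ≡ 137 (mod 256).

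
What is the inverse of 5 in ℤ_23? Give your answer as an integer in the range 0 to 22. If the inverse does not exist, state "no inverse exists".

14

gcd(23, 5) by repeated division:
23 = 4×5 + 3
5 = 1×3 + 2
3 = 1×2 + 1
2 = 2×1 + 0
Since gcd(5, 23) = 1, back-substitute to write 1 as a combination:
1 = 3 − 2
1 = −5 + 2·3
1 = 2·23 − 9·5
Thus 5·(-9) ≡ 1 (mod 23); reducing, -9 mod 23 = 14.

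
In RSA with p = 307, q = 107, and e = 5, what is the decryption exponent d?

25949

φ(n) = (p−1)(q−1) = 306·106 = 32436.
Need d with 5·d ≡ 1 (mod 32436). Apply the extended Euclidean algorithm:
32436 = 6487×5 + 1
5 = 5×1 + 0
Back-substitute:
1 = 32436 − 6487·5
So 5·(-6487) ≡ 1 (mod 32436), hence d ≡ -6487 ≡ 25949 (mod 32436).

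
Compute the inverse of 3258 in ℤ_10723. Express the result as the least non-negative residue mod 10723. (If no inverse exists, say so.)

Extended Euclidean algorithm:
10723 = 3×3258 + 949
3258 = 3×949 + 411
949 = 2×411 + 127
411 = 3×127 + 30
127 = 4×30 + 7
30 = 4×7 + 2
7 = 3×2 + 1
2 = 2×1 + 0
Since gcd(3258, 10723) = 1, back-substitute to write 1 as a combination:
1 = 7 − 3·2
1 = −3·30 + 13·7
1 = 13·127 − 55·30
1 = −55·411 + 178·127
1 = 178·949 − 411·411
1 = −411·3258 + 1411·949
1 = 1411·10723 − 4644·3258
Hence 3258⁻¹ ≡ -4644 ≡ 6079 (mod 10723).

6079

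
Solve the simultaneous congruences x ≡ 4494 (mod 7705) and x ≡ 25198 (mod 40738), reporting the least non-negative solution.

279773044

Write x = 4494 + 7705·k. Then 7705·k ≡ 25198 − 4494 ≡ 20704 (mod 40738).
Need 7705⁻¹ mod 40738. Extended Euclid on (40738, 7705):
40738 = 5*7705 + 2213
7705 = 3*2213 + 1066
2213 = 2*1066 + 81
1066 = 13*81 + 13
81 = 6*13 + 3
13 = 4*3 + 1
3 = 3*1 + 0
Back-substitute:
1 = 13 − 4·3
1 = −4·81 + 25·13
1 = 25·1066 − 329·81
1 = −329·2213 + 683·1066
1 = 683·7705 − 2378·2213
1 = −2378·40738 + 12573·7705
7705⁻¹ ≡ 12573 (mod 40738), so k ≡ 12573·20704 ≡ 36310 (mod 40738).
x = 4494 + 7705·36310 = 279773044.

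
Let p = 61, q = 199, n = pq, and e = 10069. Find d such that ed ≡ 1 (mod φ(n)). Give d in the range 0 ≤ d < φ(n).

8869

φ(n) = (p−1)(q−1) = 60·198 = 11880.
Need d with 10069·d ≡ 1 (mod 11880). Apply the extended Euclidean algorithm:
11880 = 1*10069 + 1811
10069 = 5*1811 + 1014
1811 = 1*1014 + 797
1014 = 1*797 + 217
797 = 3*217 + 146
217 = 1*146 + 71
146 = 2*71 + 4
71 = 17*4 + 3
4 = 1*3 + 1
3 = 3*1 + 0
Back-substitute:
1 = 4 − 3
1 = −71 + 18·4
1 = 18·146 − 37·71
1 = −37·217 + 55·146
1 = 55·797 − 202·217
1 = −202·1014 + 257·797
1 = 257·1811 − 459·1014
1 = −459·10069 + 2552·1811
1 = 2552·11880 − 3011·10069
So 10069·(-3011) ≡ 1 (mod 11880), hence d ≡ -3011 ≡ 8869 (mod 11880).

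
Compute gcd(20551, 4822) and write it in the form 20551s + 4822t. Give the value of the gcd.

Apply Euclid's algorithm to 20551 and 4822:
20551 = 4·4822 + 1263
4822 = 3·1263 + 1033
1263 = 1·1033 + 230
1033 = 4·230 + 113
230 = 2·113 + 4
113 = 28·4 + 1
4 = 4·1 + 0
gcd(20551, 4822) = 1.
Working backward:
1 = 113 − 28·4
1 = −28·230 + 57·113
1 = 57·1033 − 256·230
1 = −256·1263 + 313·1033
1 = 313·4822 − 1195·1263
1 = −1195·20551 + 5093·4822
So 1 = (-1195)·20551 + (5093)·4822.

1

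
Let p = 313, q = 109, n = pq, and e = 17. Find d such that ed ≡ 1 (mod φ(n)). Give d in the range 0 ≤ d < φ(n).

φ(n) = (p−1)(q−1) = 312·108 = 33696.
Need d with 17·d ≡ 1 (mod 33696). Apply the extended Euclidean algorithm:
33696 = 1982×17 + 2
17 = 8×2 + 1
2 = 2×1 + 0
Back-substitute:
1 = 17 − 8·2
1 = −8·33696 + 15857·17
So 17·15857 ≡ 1 (mod 33696), hence d = 15857.

15857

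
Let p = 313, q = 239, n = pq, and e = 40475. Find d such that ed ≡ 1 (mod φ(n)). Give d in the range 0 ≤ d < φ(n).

39635

φ(n) = (p−1)(q−1) = 312·238 = 74256.
Need d with 40475·d ≡ 1 (mod 74256). Apply the extended Euclidean algorithm:
74256 = 1*40475 + 33781
40475 = 1*33781 + 6694
33781 = 5*6694 + 311
6694 = 21*311 + 163
311 = 1*163 + 148
163 = 1*148 + 15
148 = 9*15 + 13
15 = 1*13 + 2
13 = 6*2 + 1
2 = 2*1 + 0
Back-substitute:
1 = 13 − 6·2
1 = −6·15 + 7·13
1 = 7·148 − 69·15
1 = −69·163 + 76·148
1 = 76·311 − 145·163
1 = −145·6694 + 3121·311
1 = 3121·33781 − 15750·6694
1 = −15750·40475 + 18871·33781
1 = 18871·74256 − 34621·40475
So 40475·(-34621) ≡ 1 (mod 74256), hence d ≡ -34621 ≡ 39635 (mod 74256).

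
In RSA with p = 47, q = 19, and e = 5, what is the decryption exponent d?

497

φ(n) = (p−1)(q−1) = 46·18 = 828.
Need d with 5·d ≡ 1 (mod 828). Apply the extended Euclidean algorithm:
828 = 165*5 + 3
5 = 1*3 + 2
3 = 1*2 + 1
2 = 2*1 + 0
Back-substitute:
1 = 3 − 2
1 = −5 + 2·3
1 = 2·828 − 331·5
So 5·(-331) ≡ 1 (mod 828), hence d ≡ -331 ≡ 497 (mod 828).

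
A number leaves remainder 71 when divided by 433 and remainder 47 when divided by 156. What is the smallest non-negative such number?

Write x = 71 + 433·k. Then 433·k ≡ 47 − 71 ≡ 132 (mod 156).
Need 433⁻¹ mod 156. Extended Euclid on (156, 121):
156 = 1*121 + 35
121 = 3*35 + 16
35 = 2*16 + 3
16 = 5*3 + 1
3 = 3*1 + 0
Back-substitute:
1 = 16 − 5·3
1 = −5·35 + 11·16
1 = 11·121 − 38·35
1 = −38·156 + 49·121
433⁻¹ ≡ 49 (mod 156), so k ≡ 49·132 ≡ 72 (mod 156).
x = 71 + 433·72 = 31247.

31247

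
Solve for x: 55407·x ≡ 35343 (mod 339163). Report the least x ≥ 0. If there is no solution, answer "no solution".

First find gcd(55407, 339163):
339163 = 6×55407 + 6721
55407 = 8×6721 + 1639
6721 = 4×1639 + 165
1639 = 9×165 + 154
165 = 1×154 + 11
154 = 14×11 + 0
gcd = 11 and 11 | 35343, so solutions exist. Divide through by 11: 5037x ≡ 3213 (mod 30833).
Now find 5037⁻¹ mod 30833:
30833 = 6×5037 + 611
5037 = 8×611 + 149
611 = 4×149 + 15
149 = 9×15 + 14
15 = 1×14 + 1
14 = 14×1 + 0
Back-substitute:
1 = 15 − 14
1 = −149 + 10·15
1 = 10·611 − 41·149
1 = −41·5037 + 338·611
1 = 338·30833 − 2069·5037
So 5037·(-2069) ≡ 1 (mod 30833), i.e. 5037⁻¹ ≡ 28764.
Then x ≡ 28764·3213 ≡ 12231 (mod 30833); the smallest non-negative solution is x = 12231.

12231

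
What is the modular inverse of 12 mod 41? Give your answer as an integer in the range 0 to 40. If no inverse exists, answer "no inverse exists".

24

Apply the Euclidean algorithm to 41 and 12:
41 = 3×12 + 5
12 = 2×5 + 2
5 = 2×2 + 1
2 = 2×1 + 0
gcd = 1, so the inverse exists. Back-substitute:
1 = 5 − 2·2
1 = −2·12 + 5·5
1 = 5·41 − 17·12
Hence 12⁻¹ ≡ -17 ≡ 24 (mod 41).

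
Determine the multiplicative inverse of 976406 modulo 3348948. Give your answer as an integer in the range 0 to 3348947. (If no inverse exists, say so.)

no inverse exists

Compute gcd(976406, 3348948):
3348948 = 3·976406 + 419730
976406 = 2·419730 + 136946
419730 = 3·136946 + 8892
136946 = 15·8892 + 3566
8892 = 2·3566 + 1760
3566 = 2·1760 + 46
1760 = 38·46 + 12
46 = 3·12 + 10
12 = 1·10 + 2
10 = 5·2 + 0
gcd(976406, 3348948) = 2 ≠ 1, so 976406 has no multiplicative inverse modulo 3348948.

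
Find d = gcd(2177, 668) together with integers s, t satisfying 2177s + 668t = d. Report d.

1

Repeated division:
2177 = 3*668 + 173
668 = 3*173 + 149
173 = 1*149 + 24
149 = 6*24 + 5
24 = 4*5 + 4
5 = 1*4 + 1
4 = 4*1 + 0
gcd(2177, 668) = 1.
Working backward:
1 = 5 − 4
1 = −24 + 5·5
1 = 5·149 − 31·24
1 = −31·173 + 36·149
1 = 36·668 − 139·173
1 = −139·2177 + 453·668
So 1 = (-139)·2177 + (453)·668.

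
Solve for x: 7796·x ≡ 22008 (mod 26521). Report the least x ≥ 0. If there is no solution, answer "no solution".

First find gcd(7796, 26521):
26521 = 3×7796 + 3133
7796 = 2×3133 + 1530
3133 = 2×1530 + 73
1530 = 20×73 + 70
73 = 1×70 + 3
70 = 23×3 + 1
3 = 3×1 + 0
gcd = 1, so a unique solution mod 26521 exists.
Back-substitute for the Bézout coefficients:
1 = 70 − 23·3
1 = −23·73 + 24·70
1 = 24·1530 − 503·73
1 = −503·3133 + 1030·1530
1 = 1030·7796 − 2563·3133
1 = −2563·26521 + 8719·7796
So 7796·(8719) ≡ 1 (mod 26521), giving 7796⁻¹ ≡ 8719.
x ≡ 7796⁻¹·22008 ≡ 8719·22008 ≡ 8317 (mod 26521).

8317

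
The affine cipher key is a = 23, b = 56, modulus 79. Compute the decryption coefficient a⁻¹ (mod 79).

Apply the Euclidean algorithm to 79 and 23:
79 = 3*23 + 10
23 = 2*10 + 3
10 = 3*3 + 1
3 = 3*1 + 0
The gcd is 1. Working backward:
1 = 10 − 3·3
1 = −3·23 + 7·10
1 = 7·79 − 24·23
So 23·(-24) ≡ 1 (mod 79), and -24 ≡ 55 (mod 79).

55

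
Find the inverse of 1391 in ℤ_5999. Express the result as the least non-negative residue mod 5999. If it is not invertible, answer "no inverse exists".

1186

gcd(5999, 1391) by repeated division:
5999 = 4·1391 + 435
1391 = 3·435 + 86
435 = 5·86 + 5
86 = 17·5 + 1
5 = 5·1 + 0
The gcd is 1. Working backward:
1 = 86 − 17·5
1 = −17·435 + 86·86
1 = 86·1391 − 275·435
1 = −275·5999 + 1186·1391
So 1391·1186 ≡ 1 (mod 5999).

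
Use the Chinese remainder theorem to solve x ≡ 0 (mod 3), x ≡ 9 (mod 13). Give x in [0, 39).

Write x = 0 + 3·k. Then 3·k ≡ 9 − 0 ≡ 9 (mod 13).
Need 3⁻¹ mod 13. Extended Euclid on (13, 3):
13 = 4*3 + 1
3 = 3*1 + 0
Back-substitute:
1 = 13 − 4·3
3⁻¹ ≡ 9 (mod 13), so k ≡ 9·9 ≡ 3 (mod 13).
x = 0 + 3·3 = 9.

9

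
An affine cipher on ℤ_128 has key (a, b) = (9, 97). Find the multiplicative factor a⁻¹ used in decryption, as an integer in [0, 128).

57

Run Euclid on (128, 9):
128 = 14·9 + 2
9 = 4·2 + 1
2 = 2·1 + 0
The gcd is 1. Working backward:
1 = 9 − 4·2
1 = −4·128 + 57·9
So 9·57 ≡ 1 (mod 128).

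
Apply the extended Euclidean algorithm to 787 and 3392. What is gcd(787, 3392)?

1

Repeated division:
3392 = 4×787 + 244
787 = 3×244 + 55
244 = 4×55 + 24
55 = 2×24 + 7
24 = 3×7 + 3
7 = 2×3 + 1
3 = 3×1 + 0
gcd(787, 3392) = 1.
Express as a combination:
1 = 7 − 2·3
1 = −2·24 + 7·7
1 = 7·55 − 16·24
1 = −16·244 + 71·55
1 = 71·787 − 229·244
1 = −229·3392 + 987·787
So 1 = (-229)·3392 + (987)·787.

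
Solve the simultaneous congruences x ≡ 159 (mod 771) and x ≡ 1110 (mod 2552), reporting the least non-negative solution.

Write x = 159 + 771·k. Then 771·k ≡ 1110 − 159 ≡ 951 (mod 2552).
Need 771⁻¹ mod 2552. Extended Euclid on (2552, 771):
2552 = 3*771 + 239
771 = 3*239 + 54
239 = 4*54 + 23
54 = 2*23 + 8
23 = 2*8 + 7
8 = 1*7 + 1
7 = 7*1 + 0
Back-substitute:
1 = 8 − 7
1 = −23 + 3·8
1 = 3·54 − 7·23
1 = −7·239 + 31·54
1 = 31·771 − 100·239
1 = −100·2552 + 331·771
771⁻¹ ≡ 331 (mod 2552), so k ≡ 331·951 ≡ 885 (mod 2552).
x = 159 + 771·885 = 682494.

682494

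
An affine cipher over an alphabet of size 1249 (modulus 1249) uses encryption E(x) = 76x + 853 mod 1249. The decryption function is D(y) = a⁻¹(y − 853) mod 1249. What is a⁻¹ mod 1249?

378

Run Euclid on (1249, 76):
1249 = 16×76 + 33
76 = 2×33 + 10
33 = 3×10 + 3
10 = 3×3 + 1
3 = 3×1 + 0
gcd = 1, so the inverse exists. Back-substitute:
1 = 10 − 3·3
1 = −3·33 + 10·10
1 = 10·76 − 23·33
1 = −23·1249 + 378·76
So 76·378 ≡ 1 (mod 1249).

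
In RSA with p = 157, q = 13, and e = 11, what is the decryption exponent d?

φ(n) = (p−1)(q−1) = 156·12 = 1872.
Need d with 11·d ≡ 1 (mod 1872). Apply the extended Euclidean algorithm:
1872 = 170×11 + 2
11 = 5×2 + 1
2 = 2×1 + 0
Back-substitute:
1 = 11 − 5·2
1 = −5·1872 + 851·11
So 11·851 ≡ 1 (mod 1872), hence d = 851.

851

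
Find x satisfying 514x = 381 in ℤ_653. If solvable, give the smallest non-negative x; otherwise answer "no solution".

561

First find gcd(514, 653):
653 = 1*514 + 139
514 = 3*139 + 97
139 = 1*97 + 42
97 = 2*42 + 13
42 = 3*13 + 3
13 = 4*3 + 1
3 = 3*1 + 0
gcd = 1, so a unique solution mod 653 exists.
Back-substitute for the Bézout coefficients:
1 = 13 − 4·3
1 = −4·42 + 13·13
1 = 13·97 − 30·42
1 = −30·139 + 43·97
1 = 43·514 − 159·139
1 = −159·653 + 202·514
So 514·(202) ≡ 1 (mod 653), giving 514⁻¹ ≡ 202.
x ≡ 514⁻¹·381 ≡ 202·381 ≡ 561 (mod 653).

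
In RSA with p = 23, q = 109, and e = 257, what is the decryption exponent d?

1433

φ(n) = (p−1)(q−1) = 22·108 = 2376.
Need d with 257·d ≡ 1 (mod 2376). Apply the extended Euclidean algorithm:
2376 = 9×257 + 63
257 = 4×63 + 5
63 = 12×5 + 3
5 = 1×3 + 2
3 = 1×2 + 1
2 = 2×1 + 0
Back-substitute:
1 = 3 − 2
1 = −5 + 2·3
1 = 2·63 − 25·5
1 = −25·257 + 102·63
1 = 102·2376 − 943·257
So 257·(-943) ≡ 1 (mod 2376), hence d ≡ -943 ≡ 1433 (mod 2376).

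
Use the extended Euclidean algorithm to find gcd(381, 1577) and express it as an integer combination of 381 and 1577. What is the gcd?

1

Euclidean algorithm:
1577 = 4·381 + 53
381 = 7·53 + 10
53 = 5·10 + 3
10 = 3·3 + 1
3 = 3·1 + 0
gcd(381, 1577) = 1.
Express as a combination:
1 = 10 − 3·3
1 = −3·53 + 16·10
1 = 16·381 − 115·53
1 = −115·1577 + 476·381
So 1 = (-115)·1577 + (476)·381.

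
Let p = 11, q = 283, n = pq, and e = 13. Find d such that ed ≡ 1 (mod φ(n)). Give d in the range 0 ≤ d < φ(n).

φ(n) = (p−1)(q−1) = 10·282 = 2820.
Need d with 13·d ≡ 1 (mod 2820). Apply the extended Euclidean algorithm:
2820 = 216*13 + 12
13 = 1*12 + 1
12 = 12*1 + 0
Back-substitute:
1 = 13 − 12
1 = −2820 + 217·13
So 13·217 ≡ 1 (mod 2820), hence d = 217.

217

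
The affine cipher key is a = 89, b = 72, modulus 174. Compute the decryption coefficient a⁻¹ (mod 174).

gcd(174, 89) by repeated division:
174 = 1*89 + 85
89 = 1*85 + 4
85 = 21*4 + 1
4 = 4*1 + 0
The gcd is 1. Working backward:
1 = 85 − 21·4
1 = −21·89 + 22·85
1 = 22·174 − 43·89
Hence 89⁻¹ ≡ -43 ≡ 131 (mod 174).

131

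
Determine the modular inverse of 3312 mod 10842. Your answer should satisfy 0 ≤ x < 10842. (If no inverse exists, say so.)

no inverse exists

Compute gcd(3312, 10842):
10842 = 3×3312 + 906
3312 = 3×906 + 594
906 = 1×594 + 312
594 = 1×312 + 282
312 = 1×282 + 30
282 = 9×30 + 12
30 = 2×12 + 6
12 = 2×6 + 0
Since gcd = 6 > 1, 3312 is not a unit mod 10842.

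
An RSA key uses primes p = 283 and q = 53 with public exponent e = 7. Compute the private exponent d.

2095

φ(n) = (p−1)(q−1) = 282·52 = 14664.
Need d with 7·d ≡ 1 (mod 14664). Apply the extended Euclidean algorithm:
14664 = 2094×7 + 6
7 = 1×6 + 1
6 = 6×1 + 0
Back-substitute:
1 = 7 − 6
1 = −14664 + 2095·7
So 7·2095 ≡ 1 (mod 14664), hence d = 2095.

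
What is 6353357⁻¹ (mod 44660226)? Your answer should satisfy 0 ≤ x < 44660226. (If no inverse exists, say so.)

gcd(44660226, 6353357) by repeated division:
44660226 = 7·6353357 + 186727
6353357 = 34·186727 + 4639
186727 = 40·4639 + 1167
4639 = 3·1167 + 1138
1167 = 1·1138 + 29
1138 = 39·29 + 7
29 = 4·7 + 1
7 = 7·1 + 0
Since gcd(6353357, 44660226) = 1, back-substitute to write 1 as a combination:
1 = 29 − 4·7
1 = −4·1138 + 157·29
1 = 157·1167 − 161·1138
1 = −161·4639 + 640·1167
1 = 640·186727 − 25761·4639
1 = −25761·6353357 + 876514·186727
1 = 876514·44660226 − 6161359·6353357
So 6353357·(-6161359) ≡ 1 (mod 44660226), and -6161359 ≡ 38498867 (mod 44660226).

38498867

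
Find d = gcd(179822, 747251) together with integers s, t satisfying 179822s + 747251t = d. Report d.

Apply Euclid's algorithm to 747251 and 179822:
747251 = 4×179822 + 27963
179822 = 6×27963 + 12044
27963 = 2×12044 + 3875
12044 = 3×3875 + 419
3875 = 9×419 + 104
419 = 4×104 + 3
104 = 34×3 + 2
3 = 1×2 + 1
2 = 2×1 + 0
gcd(179822, 747251) = 1.
Working backward:
1 = 3 − 2
1 = −104 + 35·3
1 = 35·419 − 141·104
1 = −141·3875 + 1304·419
1 = 1304·12044 − 4053·3875
1 = −4053·27963 + 9410·12044
1 = 9410·179822 − 60513·27963
1 = −60513·747251 + 251462·179822
So 1 = (-60513)·747251 + (251462)·179822.

1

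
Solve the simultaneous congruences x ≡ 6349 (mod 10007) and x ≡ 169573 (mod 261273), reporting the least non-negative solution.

Write x = 6349 + 10007·k. Then 10007·k ≡ 169573 − 6349 ≡ 163224 (mod 261273).
Need 10007⁻¹ mod 261273. Extended Euclid on (261273, 10007):
261273 = 26*10007 + 1091
10007 = 9*1091 + 188
1091 = 5*188 + 151
188 = 1*151 + 37
151 = 4*37 + 3
37 = 12*3 + 1
3 = 3*1 + 0
Back-substitute:
1 = 37 − 12·3
1 = −12·151 + 49·37
1 = 49·188 − 61·151
1 = −61·1091 + 354·188
1 = 354·10007 − 3247·1091
1 = −3247·261273 + 84776·10007
10007⁻¹ ≡ 84776 (mod 261273), so k ≡ 84776·163224 ≡ 198471 (mod 261273).
x = 6349 + 10007·198471 = 1986105646.

1986105646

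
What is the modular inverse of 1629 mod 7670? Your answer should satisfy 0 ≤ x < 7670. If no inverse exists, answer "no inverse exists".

2519

Apply the Euclidean algorithm to 7670 and 1629:
7670 = 4·1629 + 1154
1629 = 1·1154 + 475
1154 = 2·475 + 204
475 = 2·204 + 67
204 = 3·67 + 3
67 = 22·3 + 1
3 = 3·1 + 0
Since gcd(1629, 7670) = 1, back-substitute to write 1 as a combination:
1 = 67 − 22·3
1 = −22·204 + 67·67
1 = 67·475 − 156·204
1 = −156·1154 + 379·475
1 = 379·1629 − 535·1154
1 = −535·7670 + 2519·1629
So 1629·2519 ≡ 1 (mod 7670).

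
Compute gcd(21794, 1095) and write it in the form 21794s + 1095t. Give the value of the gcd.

1

Apply Euclid's algorithm to 21794 and 1095:
21794 = 19*1095 + 989
1095 = 1*989 + 106
989 = 9*106 + 35
106 = 3*35 + 1
35 = 35*1 + 0
gcd(21794, 1095) = 1.
Express as a combination:
1 = 106 − 3·35
1 = −3·989 + 28·106
1 = 28·1095 − 31·989
1 = −31·21794 + 617·1095
So 1 = (-31)·21794 + (617)·1095.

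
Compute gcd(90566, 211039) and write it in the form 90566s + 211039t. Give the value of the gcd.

Repeated division:
211039 = 2×90566 + 29907
90566 = 3×29907 + 845
29907 = 35×845 + 332
845 = 2×332 + 181
332 = 1×181 + 151
181 = 1×151 + 30
151 = 5×30 + 1
30 = 30×1 + 0
gcd(90566, 211039) = 1.
Back-substituting:
1 = 151 − 5·30
1 = −5·181 + 6·151
1 = 6·332 − 11·181
1 = −11·845 + 28·332
1 = 28·29907 − 991·845
1 = −991·90566 + 3001·29907
1 = 3001·211039 − 6993·90566
So 1 = (3001)·211039 + (-6993)·90566.

1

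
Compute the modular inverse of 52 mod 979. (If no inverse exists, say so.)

546

gcd(979, 52) by repeated division:
979 = 18·52 + 43
52 = 1·43 + 9
43 = 4·9 + 7
9 = 1·7 + 2
7 = 3·2 + 1
2 = 2·1 + 0
The gcd is 1. Working backward:
1 = 7 − 3·2
1 = −3·9 + 4·7
1 = 4·43 − 19·9
1 = −19·52 + 23·43
1 = 23·979 − 433·52
Thus 52·(-433) ≡ 1 (mod 979); reducing, -433 mod 979 = 546.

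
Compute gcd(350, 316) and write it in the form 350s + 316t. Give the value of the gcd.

Euclidean algorithm:
350 = 1×316 + 34
316 = 9×34 + 10
34 = 3×10 + 4
10 = 2×4 + 2
4 = 2×2 + 0
gcd(350, 316) = 2.
Working backward:
2 = 10 − 2·4
2 = −2·34 + 7·10
2 = 7·316 − 65·34
2 = −65·350 + 72·316
So 2 = (-65)·350 + (72)·316.

2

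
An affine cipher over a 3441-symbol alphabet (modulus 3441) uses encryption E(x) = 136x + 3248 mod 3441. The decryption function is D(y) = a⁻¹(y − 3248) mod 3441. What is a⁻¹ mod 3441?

Run Euclid on (3441, 136):
3441 = 25·136 + 41
136 = 3·41 + 13
41 = 3·13 + 2
13 = 6·2 + 1
2 = 2·1 + 0
gcd = 1, so the inverse exists. Back-substitute:
1 = 13 − 6·2
1 = −6·41 + 19·13
1 = 19·136 − 63·41
1 = −63·3441 + 1594·136
So 136·1594 ≡ 1 (mod 3441).

1594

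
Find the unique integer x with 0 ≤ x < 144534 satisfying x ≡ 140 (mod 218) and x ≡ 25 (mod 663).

Write x = 140 + 218·k. Then 218·k ≡ 25 − 140 ≡ 548 (mod 663).
Need 218⁻¹ mod 663. Extended Euclid on (663, 218):
663 = 3·218 + 9
218 = 24·9 + 2
9 = 4·2 + 1
2 = 2·1 + 0
Back-substitute:
1 = 9 − 4·2
1 = −4·218 + 97·9
1 = 97·663 − 295·218
218⁻¹ ≡ 368 (mod 663), so k ≡ 368·548 ≡ 112 (mod 663).
x = 140 + 218·112 = 24556.

24556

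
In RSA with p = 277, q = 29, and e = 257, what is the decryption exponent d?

φ(n) = (p−1)(q−1) = 276·28 = 7728.
Need d with 257·d ≡ 1 (mod 7728). Apply the extended Euclidean algorithm:
7728 = 30·257 + 18
257 = 14·18 + 5
18 = 3·5 + 3
5 = 1·3 + 2
3 = 1·2 + 1
2 = 2·1 + 0
Back-substitute:
1 = 3 − 2
1 = −5 + 2·3
1 = 2·18 − 7·5
1 = −7·257 + 100·18
1 = 100·7728 − 3007·257
So 257·(-3007) ≡ 1 (mod 7728), hence d ≡ -3007 ≡ 4721 (mod 7728).

4721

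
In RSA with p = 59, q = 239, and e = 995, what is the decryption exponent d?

φ(n) = (p−1)(q−1) = 58·238 = 13804.
Need d with 995·d ≡ 1 (mod 13804). Apply the extended Euclidean algorithm:
13804 = 13×995 + 869
995 = 1×869 + 126
869 = 6×126 + 113
126 = 1×113 + 13
113 = 8×13 + 9
13 = 1×9 + 4
9 = 2×4 + 1
4 = 4×1 + 0
Back-substitute:
1 = 9 − 2·4
1 = −2·13 + 3·9
1 = 3·113 − 26·13
1 = −26·126 + 29·113
1 = 29·869 − 200·126
1 = −200·995 + 229·869
1 = 229·13804 − 3177·995
So 995·(-3177) ≡ 1 (mod 13804), hence d ≡ -3177 ≡ 10627 (mod 13804).

10627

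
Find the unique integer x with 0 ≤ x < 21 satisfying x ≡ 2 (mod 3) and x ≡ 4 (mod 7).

Write x = 2 + 3·k. Then 3·k ≡ 4 − 2 ≡ 2 (mod 7).
Need 3⁻¹ mod 7. Extended Euclid on (7, 3):
7 = 2×3 + 1
3 = 3×1 + 0
Back-substitute:
1 = 7 − 2·3
3⁻¹ ≡ 5 (mod 7), so k ≡ 5·2 ≡ 3 (mod 7).
x = 2 + 3·3 = 11.

11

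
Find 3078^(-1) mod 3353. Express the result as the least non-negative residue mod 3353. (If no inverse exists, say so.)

Run Euclid on (3353, 3078):
3353 = 1*3078 + 275
3078 = 11*275 + 53
275 = 5*53 + 10
53 = 5*10 + 3
10 = 3*3 + 1
3 = 3*1 + 0
The gcd is 1. Working backward:
1 = 10 − 3·3
1 = −3·53 + 16·10
1 = 16·275 − 83·53
1 = −83·3078 + 929·275
1 = 929·3353 − 1012·3078
So 3078·(-1012) ≡ 1 (mod 3353), and -1012 ≡ 2341 (mod 3353).

2341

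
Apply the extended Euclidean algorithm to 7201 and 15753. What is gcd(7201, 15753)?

1

Repeated division:
15753 = 2·7201 + 1351
7201 = 5·1351 + 446
1351 = 3·446 + 13
446 = 34·13 + 4
13 = 3·4 + 1
4 = 4·1 + 0
gcd(7201, 15753) = 1.
Working backward:
1 = 13 − 3·4
1 = −3·446 + 103·13
1 = 103·1351 − 312·446
1 = −312·7201 + 1663·1351
1 = 1663·15753 − 3638·7201
So 1 = (1663)·15753 + (-3638)·7201.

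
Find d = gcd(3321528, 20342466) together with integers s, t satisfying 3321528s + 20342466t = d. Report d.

Apply Euclid's algorithm to 20342466 and 3321528:
20342466 = 6*3321528 + 413298
3321528 = 8*413298 + 15144
413298 = 27*15144 + 4410
15144 = 3*4410 + 1914
4410 = 2*1914 + 582
1914 = 3*582 + 168
582 = 3*168 + 78
168 = 2*78 + 12
78 = 6*12 + 6
12 = 2*6 + 0
gcd(3321528, 20342466) = 6.
Back-substituting:
6 = 78 − 6·12
6 = −6·168 + 13·78
6 = 13·582 − 45·168
6 = −45·1914 + 148·582
6 = 148·4410 − 341·1914
6 = −341·15144 + 1171·4410
6 = 1171·413298 − 31958·15144
6 = −31958·3321528 + 256835·413298
6 = 256835·20342466 − 1572968·3321528
So 6 = (256835)·20342466 + (-1572968)·3321528.

6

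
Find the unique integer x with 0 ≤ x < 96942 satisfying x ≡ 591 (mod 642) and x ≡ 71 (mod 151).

Write x = 591 + 642·k. Then 642·k ≡ 71 − 591 ≡ 84 (mod 151).
Need 642⁻¹ mod 151. Extended Euclid on (151, 38):
151 = 3*38 + 37
38 = 1*37 + 1
37 = 37*1 + 0
Back-substitute:
1 = 38 − 37
1 = −151 + 4·38
642⁻¹ ≡ 4 (mod 151), so k ≡ 4·84 ≡ 34 (mod 151).
x = 591 + 642·34 = 22419.

22419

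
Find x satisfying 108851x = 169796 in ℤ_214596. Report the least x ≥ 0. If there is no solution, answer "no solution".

First find gcd(108851, 214596):
214596 = 1×108851 + 105745
108851 = 1×105745 + 3106
105745 = 34×3106 + 141
3106 = 22×141 + 4
141 = 35×4 + 1
4 = 4×1 + 0
gcd = 1, so a unique solution mod 214596 exists.
Back-substitute for the Bézout coefficients:
1 = 141 − 35·4
1 = −35·3106 + 771·141
1 = 771·105745 − 26249·3106
1 = −26249·108851 + 27020·105745
1 = 27020·214596 − 53269·108851
So 108851·(-53269) ≡ 1 (mod 214596), giving 108851⁻¹ ≡ 161327.
x ≡ 108851⁻¹·169796 ≡ 161327·169796 ≡ 143680 (mod 214596).

143680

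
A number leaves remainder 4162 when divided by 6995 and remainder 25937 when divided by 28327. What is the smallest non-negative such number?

Write x = 4162 + 6995·k. Then 6995·k ≡ 25937 − 4162 ≡ 21775 (mod 28327).
Need 6995⁻¹ mod 28327. Extended Euclid on (28327, 6995):
28327 = 4*6995 + 347
6995 = 20*347 + 55
347 = 6*55 + 17
55 = 3*17 + 4
17 = 4*4 + 1
4 = 4*1 + 0
Back-substitute:
1 = 17 − 4·4
1 = −4·55 + 13·17
1 = 13·347 − 82·55
1 = −82·6995 + 1653·347
1 = 1653·28327 − 6694·6995
6995⁻¹ ≡ 21633 (mod 28327), so k ≡ 21633·21775 ≡ 8892 (mod 28327).
x = 4162 + 6995·8892 = 62203702.

62203702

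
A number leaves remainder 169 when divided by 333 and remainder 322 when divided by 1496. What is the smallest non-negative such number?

390778

Write x = 169 + 333·k. Then 333·k ≡ 322 − 169 ≡ 153 (mod 1496).
Need 333⁻¹ mod 1496. Extended Euclid on (1496, 333):
1496 = 4×333 + 164
333 = 2×164 + 5
164 = 32×5 + 4
5 = 1×4 + 1
4 = 4×1 + 0
Back-substitute:
1 = 5 − 4
1 = −164 + 33·5
1 = 33·333 − 67·164
1 = −67·1496 + 301·333
333⁻¹ ≡ 301 (mod 1496), so k ≡ 301·153 ≡ 1173 (mod 1496).
x = 169 + 333·1173 = 390778.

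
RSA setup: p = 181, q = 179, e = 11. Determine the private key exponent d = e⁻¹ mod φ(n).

11651

φ(n) = (p−1)(q−1) = 180·178 = 32040.
Need d with 11·d ≡ 1 (mod 32040). Apply the extended Euclidean algorithm:
32040 = 2912·11 + 8
11 = 1·8 + 3
8 = 2·3 + 2
3 = 1·2 + 1
2 = 2·1 + 0
Back-substitute:
1 = 3 − 2
1 = −8 + 3·3
1 = 3·11 − 4·8
1 = −4·32040 + 11651·11
So 11·11651 ≡ 1 (mod 32040), hence d = 11651.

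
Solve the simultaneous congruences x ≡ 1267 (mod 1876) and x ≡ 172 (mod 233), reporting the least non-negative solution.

Write x = 1267 + 1876·k. Then 1876·k ≡ 172 − 1267 ≡ 70 (mod 233).
Need 1876⁻¹ mod 233. Extended Euclid on (233, 12):
233 = 19·12 + 5
12 = 2·5 + 2
5 = 2·2 + 1
2 = 2·1 + 0
Back-substitute:
1 = 5 − 2·2
1 = −2·12 + 5·5
1 = 5·233 − 97·12
1876⁻¹ ≡ 136 (mod 233), so k ≡ 136·70 ≡ 200 (mod 233).
x = 1267 + 1876·200 = 376467.

376467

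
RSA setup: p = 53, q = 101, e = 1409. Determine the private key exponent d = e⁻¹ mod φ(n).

φ(n) = (p−1)(q−1) = 52·100 = 5200.
Need d with 1409·d ≡ 1 (mod 5200). Apply the extended Euclidean algorithm:
5200 = 3*1409 + 973
1409 = 1*973 + 436
973 = 2*436 + 101
436 = 4*101 + 32
101 = 3*32 + 5
32 = 6*5 + 2
5 = 2*2 + 1
2 = 2*1 + 0
Back-substitute:
1 = 5 − 2·2
1 = −2·32 + 13·5
1 = 13·101 − 41·32
1 = −41·436 + 177·101
1 = 177·973 − 395·436
1 = −395·1409 + 572·973
1 = 572·5200 − 2111·1409
So 1409·(-2111) ≡ 1 (mod 5200), hence d ≡ -2111 ≡ 3089 (mod 5200).

3089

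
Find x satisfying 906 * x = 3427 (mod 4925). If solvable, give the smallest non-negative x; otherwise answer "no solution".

First find gcd(906, 4925):
4925 = 5*906 + 395
906 = 2*395 + 116
395 = 3*116 + 47
116 = 2*47 + 22
47 = 2*22 + 3
22 = 7*3 + 1
3 = 3*1 + 0
gcd = 1, so a unique solution mod 4925 exists.
Back-substitute for the Bézout coefficients:
1 = 22 − 7·3
1 = −7·47 + 15·22
1 = 15·116 − 37·47
1 = −37·395 + 126·116
1 = 126·906 − 289·395
1 = −289·4925 + 1571·906
So 906·(1571) ≡ 1 (mod 4925), giving 906⁻¹ ≡ 1571.
x ≡ 906⁻¹·3427 ≡ 1571·3427 ≡ 792 (mod 4925).

792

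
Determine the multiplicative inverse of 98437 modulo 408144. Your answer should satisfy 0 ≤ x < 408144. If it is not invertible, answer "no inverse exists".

343645

gcd(408144, 98437) by repeated division:
408144 = 4·98437 + 14396
98437 = 6·14396 + 12061
14396 = 1·12061 + 2335
12061 = 5·2335 + 386
2335 = 6·386 + 19
386 = 20·19 + 6
19 = 3·6 + 1
6 = 6·1 + 0
gcd = 1, so the inverse exists. Back-substitute:
1 = 19 − 3·6
1 = −3·386 + 61·19
1 = 61·2335 − 369·386
1 = −369·12061 + 1906·2335
1 = 1906·14396 − 2275·12061
1 = −2275·98437 + 15556·14396
1 = 15556·408144 − 64499·98437
Thus 98437·(-64499) ≡ 1 (mod 408144); reducing, -64499 mod 408144 = 343645.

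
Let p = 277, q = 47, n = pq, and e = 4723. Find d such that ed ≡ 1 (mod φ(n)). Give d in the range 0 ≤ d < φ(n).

4051

φ(n) = (p−1)(q−1) = 276·46 = 12696.
Need d with 4723·d ≡ 1 (mod 12696). Apply the extended Euclidean algorithm:
12696 = 2×4723 + 3250
4723 = 1×3250 + 1473
3250 = 2×1473 + 304
1473 = 4×304 + 257
304 = 1×257 + 47
257 = 5×47 + 22
47 = 2×22 + 3
22 = 7×3 + 1
3 = 3×1 + 0
Back-substitute:
1 = 22 − 7·3
1 = −7·47 + 15·22
1 = 15·257 − 82·47
1 = −82·304 + 97·257
1 = 97·1473 − 470·304
1 = −470·3250 + 1037·1473
1 = 1037·4723 − 1507·3250
1 = −1507·12696 + 4051·4723
So 4723·4051 ≡ 1 (mod 12696), hence d = 4051.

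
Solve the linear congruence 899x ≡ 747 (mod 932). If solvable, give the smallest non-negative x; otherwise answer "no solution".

401

First find gcd(899, 932):
932 = 1*899 + 33
899 = 27*33 + 8
33 = 4*8 + 1
8 = 8*1 + 0
gcd = 1, so a unique solution mod 932 exists.
Back-substitute for the Bézout coefficients:
1 = 33 − 4·8
1 = −4·899 + 109·33
1 = 109·932 − 113·899
So 899·(-113) ≡ 1 (mod 932), giving 899⁻¹ ≡ 819.
x ≡ 899⁻¹·747 ≡ 819·747 ≡ 401 (mod 932).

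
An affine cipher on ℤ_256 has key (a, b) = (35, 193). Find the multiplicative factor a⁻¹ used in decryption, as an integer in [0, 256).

139

Extended Euclidean algorithm:
256 = 7×35 + 11
35 = 3×11 + 2
11 = 5×2 + 1
2 = 2×1 + 0
Since gcd(35, 256) = 1, back-substitute to write 1 as a combination:
1 = 11 − 5·2
1 = −5·35 + 16·11
1 = 16·256 − 117·35
Hence 35⁻¹ ≡ -117 ≡ 139 (mod 256).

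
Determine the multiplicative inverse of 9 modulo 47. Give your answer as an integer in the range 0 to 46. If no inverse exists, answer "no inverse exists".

gcd(47, 9) by repeated division:
47 = 5*9 + 2
9 = 4*2 + 1
2 = 2*1 + 0
gcd = 1, so the inverse exists. Back-substitute:
1 = 9 − 4·2
1 = −4·47 + 21·9
So 9·21 ≡ 1 (mod 47).

21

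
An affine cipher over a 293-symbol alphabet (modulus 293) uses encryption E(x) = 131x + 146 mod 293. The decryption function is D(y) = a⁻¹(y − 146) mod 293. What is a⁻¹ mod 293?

Apply the Euclidean algorithm to 293 and 131:
293 = 2*131 + 31
131 = 4*31 + 7
31 = 4*7 + 3
7 = 2*3 + 1
3 = 3*1 + 0
The gcd is 1. Working backward:
1 = 7 − 2·3
1 = −2·31 + 9·7
1 = 9·131 − 38·31
1 = −38·293 + 85·131
So 131·85 ≡ 1 (mod 293).

85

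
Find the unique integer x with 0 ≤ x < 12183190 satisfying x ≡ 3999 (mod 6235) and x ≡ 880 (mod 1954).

Write x = 3999 + 6235·k. Then 6235·k ≡ 880 − 3999 ≡ 789 (mod 1954).
Need 6235⁻¹ mod 1954. Extended Euclid on (1954, 373):
1954 = 5·373 + 89
373 = 4·89 + 17
89 = 5·17 + 4
17 = 4·4 + 1
4 = 4·1 + 0
Back-substitute:
1 = 17 − 4·4
1 = −4·89 + 21·17
1 = 21·373 − 88·89
1 = −88·1954 + 461·373
6235⁻¹ ≡ 461 (mod 1954), so k ≡ 461·789 ≡ 285 (mod 1954).
x = 3999 + 6235·285 = 1780974.

1780974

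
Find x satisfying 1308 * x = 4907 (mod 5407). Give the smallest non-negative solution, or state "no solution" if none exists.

4646

First find gcd(1308, 5407):
5407 = 4*1308 + 175
1308 = 7*175 + 83
175 = 2*83 + 9
83 = 9*9 + 2
9 = 4*2 + 1
2 = 2*1 + 0
gcd = 1, so a unique solution mod 5407 exists.
Back-substitute for the Bézout coefficients:
1 = 9 − 4·2
1 = −4·83 + 37·9
1 = 37·175 − 78·83
1 = −78·1308 + 583·175
1 = 583·5407 − 2410·1308
So 1308·(-2410) ≡ 1 (mod 5407), giving 1308⁻¹ ≡ 2997.
x ≡ 1308⁻¹·4907 ≡ 2997·4907 ≡ 4646 (mod 5407).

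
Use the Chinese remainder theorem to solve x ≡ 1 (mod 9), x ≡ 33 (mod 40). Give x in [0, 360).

Write x = 1 + 9·k. Then 9·k ≡ 33 − 1 ≡ 32 (mod 40).
Need 9⁻¹ mod 40. Extended Euclid on (40, 9):
40 = 4·9 + 4
9 = 2·4 + 1
4 = 4·1 + 0
Back-substitute:
1 = 9 − 2·4
1 = −2·40 + 9·9
9⁻¹ ≡ 9 (mod 40), so k ≡ 9·32 ≡ 8 (mod 40).
x = 1 + 9·8 = 73.

73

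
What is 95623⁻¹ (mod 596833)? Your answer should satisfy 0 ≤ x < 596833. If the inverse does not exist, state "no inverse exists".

gcd(596833, 95623) by repeated division:
596833 = 6*95623 + 23095
95623 = 4*23095 + 3243
23095 = 7*3243 + 394
3243 = 8*394 + 91
394 = 4*91 + 30
91 = 3*30 + 1
30 = 30*1 + 0
The gcd is 1. Working backward:
1 = 91 − 3·30
1 = −3·394 + 13·91
1 = 13·3243 − 107·394
1 = −107·23095 + 762·3243
1 = 762·95623 − 3155·23095
1 = −3155·596833 + 19692·95623
So 95623·19692 ≡ 1 (mod 596833).

19692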